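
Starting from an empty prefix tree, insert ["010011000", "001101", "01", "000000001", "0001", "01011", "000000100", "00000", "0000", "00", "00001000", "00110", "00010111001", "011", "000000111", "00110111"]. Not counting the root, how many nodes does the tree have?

43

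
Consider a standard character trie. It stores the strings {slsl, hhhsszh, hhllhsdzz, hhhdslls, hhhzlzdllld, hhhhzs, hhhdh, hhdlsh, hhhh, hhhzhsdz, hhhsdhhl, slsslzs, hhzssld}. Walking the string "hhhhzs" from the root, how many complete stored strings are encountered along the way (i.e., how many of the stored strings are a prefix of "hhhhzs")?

2

Check each prefix of "hhhhzs" against the stored set — each match is an end-marker on the path.
Prefixes of the query that are stored words: "hhhh", "hhhhzs"
Count: 2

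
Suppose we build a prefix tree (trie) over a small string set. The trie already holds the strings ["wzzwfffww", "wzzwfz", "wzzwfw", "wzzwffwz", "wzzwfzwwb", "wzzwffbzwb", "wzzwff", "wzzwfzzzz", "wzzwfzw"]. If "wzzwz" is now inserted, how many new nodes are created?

1

Walking "wzzwz" from the root, the first 4 characters ("wzzw") follow existing edges; "z" is the first miss.
Each of the 1 remaining characters creates one node.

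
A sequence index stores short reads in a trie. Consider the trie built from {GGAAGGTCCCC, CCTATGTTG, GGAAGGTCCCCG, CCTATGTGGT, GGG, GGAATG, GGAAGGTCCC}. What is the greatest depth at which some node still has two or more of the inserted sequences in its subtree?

Equivalently: take the maximum, over all pairs, of their longest common prefix length.
e.g. "GGAAGGTCCCC" and "GGAAGGTCCCCG" share the prefix "GGAAGGTCCCC" of length 11; no pair shares a longer one.
Longest shared-prefix length: 11

11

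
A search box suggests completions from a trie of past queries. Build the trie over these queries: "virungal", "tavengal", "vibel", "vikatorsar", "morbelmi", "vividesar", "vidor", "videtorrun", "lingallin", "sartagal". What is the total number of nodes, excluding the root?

Count nodes per top-level branch (shared prefixes stored once):
  'l'-branch (lingallin): 9 nodes
  'm'-branch (morbelmi): 8 nodes
  's'-branch (sartagal): 8 nodes
  't'-branch (tavengal): 8 nodes
  'v'-branch (vibel, videtorrun, vidor, vikatorsar, virungal, vividesar): 36 nodes
Sum: 69

69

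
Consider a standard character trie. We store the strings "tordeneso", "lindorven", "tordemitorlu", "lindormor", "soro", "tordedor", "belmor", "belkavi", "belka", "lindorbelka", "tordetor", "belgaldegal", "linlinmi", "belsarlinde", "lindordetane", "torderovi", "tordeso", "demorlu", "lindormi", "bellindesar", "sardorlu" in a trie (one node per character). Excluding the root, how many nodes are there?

109

Count nodes per top-level branch (shared prefixes stored once):
  'b'-branch (belgaldegal, belka, belkavi, bellindesar, belmor, belsarlinde): 34 nodes
  'd'-branch (demorlu): 7 nodes
  'l'-branch (lindorbelka, lindordetane, lindormi, lindormor, lindorven, linlinmi): 29 nodes
  's'-branch (sardorlu, soro): 11 nodes
  't'-branch (tordedor, tordemitorlu, tordeneso, torderovi, tordeso, tordetor): 28 nodes
Sum: 109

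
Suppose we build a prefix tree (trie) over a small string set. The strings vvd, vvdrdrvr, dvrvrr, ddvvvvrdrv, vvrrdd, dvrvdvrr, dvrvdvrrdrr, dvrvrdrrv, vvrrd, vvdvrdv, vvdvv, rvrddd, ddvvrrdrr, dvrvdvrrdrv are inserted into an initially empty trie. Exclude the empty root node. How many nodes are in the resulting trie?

For each word, the new-node count is its length minus the longest prefix already in the trie:
  "vvd" → 3 new (v, v, d)
  "vvdrdrvr" → prefix "vvd" already present; 5 new (r, d, r, v, r)
  "dvrvrr" → 6 new (d, v, r, v, r, r)
  "ddvvvvrdrv" → prefix "d" already present; 9 new (d, v, v, v, v, r, d, r, v)
  "vvrrdd" → prefix "vv" already present; 4 new (r, r, d, d)
  "dvrvdvrr" → prefix "dvrv" already present; 4 new (d, v, r, r)
  "dvrvdvrrdrr" → prefix "dvrvdvrr" already present; 3 new (d, r, r)
  "dvrvrdrrv" → prefix "dvrvr" already present; 4 new (d, r, r, v)
  "vvrrd" → prefix "vvrrd" already present; 0 new (none)
  "vvdvrdv" → prefix "vvd" already present; 4 new (v, r, d, v)
  "vvdvv" → prefix "vvdv" already present; 1 new (v)
  "rvrddd" → 6 new (r, v, r, d, d, d)
  "ddvvrrdrr" → prefix "ddvv" already present; 5 new (r, r, d, r, r)
  "dvrvdvrrdrv" → prefix "dvrvdvrrdr" already present; 1 new (v)
Total nodes = 3 + 5 + 6 + 9 + 4 + 4 + 3 + 4 + 0 + 4 + 1 + 6 + 5 + 1 = 55

55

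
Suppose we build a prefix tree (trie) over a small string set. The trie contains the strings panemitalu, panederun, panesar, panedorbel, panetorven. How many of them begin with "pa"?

5

Filter for entries beginning with "pa":
Words under "pa": panederun, panedorbel, panemitalu, panesar, panetorven
Count: 5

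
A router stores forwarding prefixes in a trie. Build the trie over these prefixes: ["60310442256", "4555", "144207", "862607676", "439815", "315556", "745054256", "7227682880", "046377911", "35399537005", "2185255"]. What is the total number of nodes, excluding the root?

85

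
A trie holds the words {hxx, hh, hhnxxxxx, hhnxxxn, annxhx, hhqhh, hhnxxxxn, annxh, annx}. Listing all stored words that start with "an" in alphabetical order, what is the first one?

DFS of the "an" subtree visits, in order: "annx", "annxh", "annxhx"
Position 1: annx

annx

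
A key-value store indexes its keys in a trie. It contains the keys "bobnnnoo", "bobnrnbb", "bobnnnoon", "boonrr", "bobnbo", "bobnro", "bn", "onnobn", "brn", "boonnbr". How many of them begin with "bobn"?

5

Filter for entries beginning with "bobn":
Words under "bobn": bobnbo, bobnnnoo, bobnnnoon, bobnrnbb, bobnro
Count: 5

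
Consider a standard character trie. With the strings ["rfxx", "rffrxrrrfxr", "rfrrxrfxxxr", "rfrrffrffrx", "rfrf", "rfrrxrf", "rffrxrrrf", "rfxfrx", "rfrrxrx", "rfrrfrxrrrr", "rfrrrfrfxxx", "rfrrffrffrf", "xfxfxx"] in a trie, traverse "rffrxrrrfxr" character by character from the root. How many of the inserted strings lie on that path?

2

Check each prefix of "rffrxrrrfxr" against the stored set — each match is an end-marker on the path.
Prefixes of the query that are stored words: "rffrxrrrf", "rffrxrrrfxr"
Count: 2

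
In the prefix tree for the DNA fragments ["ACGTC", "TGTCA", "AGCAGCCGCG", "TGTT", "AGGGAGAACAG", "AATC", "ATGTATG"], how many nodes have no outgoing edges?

7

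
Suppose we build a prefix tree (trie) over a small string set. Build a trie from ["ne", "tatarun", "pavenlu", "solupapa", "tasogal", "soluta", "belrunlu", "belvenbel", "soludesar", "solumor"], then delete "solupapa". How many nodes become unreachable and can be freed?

Walk "solupapa" from the leaf back toward the root, removing each node that no remaining word uses.
The suffix "papa" (4 nodes) is used only by "solupapa"; the node for "solu" still has the child "t", so pruning stops there.
Nodes removed: 4

4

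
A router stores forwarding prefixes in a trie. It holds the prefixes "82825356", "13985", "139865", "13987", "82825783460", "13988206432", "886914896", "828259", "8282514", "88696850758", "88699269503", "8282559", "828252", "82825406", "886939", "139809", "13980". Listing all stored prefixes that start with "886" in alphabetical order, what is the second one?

Words with prefix "886", in lexicographic order: "886914896", "886939", "88696850758", "88699269503"
The 2nd is 886939.

886939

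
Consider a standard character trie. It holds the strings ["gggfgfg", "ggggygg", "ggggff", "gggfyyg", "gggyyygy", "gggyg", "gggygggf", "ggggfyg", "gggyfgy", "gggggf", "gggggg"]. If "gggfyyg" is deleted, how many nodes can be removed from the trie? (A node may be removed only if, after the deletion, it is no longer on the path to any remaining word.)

After clearing the end-marker at "gggfyyg", prune upward until reaching a node still needed by another word.
The suffix "yyg" (3 nodes) is used only by "gggfyyg"; the node for "gggf" still has the child "g", so pruning stops there.
Nodes removed: 3

3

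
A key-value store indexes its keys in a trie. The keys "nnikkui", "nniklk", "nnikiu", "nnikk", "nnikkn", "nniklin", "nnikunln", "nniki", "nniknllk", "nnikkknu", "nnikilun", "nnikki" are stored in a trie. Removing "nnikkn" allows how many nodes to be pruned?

Walk "nnikkn" from the leaf back toward the root, removing each node that no remaining word uses.
The suffix "n" (1 node) is used only by "nnikkn"; the node for "nnikk" still has the child "u", so pruning stops there.
Nodes removed: 1

1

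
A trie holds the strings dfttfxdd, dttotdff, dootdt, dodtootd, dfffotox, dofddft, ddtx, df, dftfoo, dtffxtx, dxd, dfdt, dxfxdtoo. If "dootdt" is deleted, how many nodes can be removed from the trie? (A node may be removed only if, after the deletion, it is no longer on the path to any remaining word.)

4

Walk "dootdt" from the leaf back toward the root, removing each node that no remaining word uses.
The suffix "otdt" (4 nodes) is used only by "dootdt"; the node for "do" still has the child "d", so pruning stops there.
Nodes removed: 4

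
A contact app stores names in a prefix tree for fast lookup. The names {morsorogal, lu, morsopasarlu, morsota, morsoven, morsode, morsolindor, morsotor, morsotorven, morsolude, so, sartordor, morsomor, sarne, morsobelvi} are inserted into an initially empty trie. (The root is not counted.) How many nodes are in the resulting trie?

60

Count nodes per top-level branch (shared prefixes stored once):
  'l'-branch (lu): 2 nodes
  'm'-branch (morsobelvi, morsode, morsolindor, morsolude, morsomor, morsopasarlu, morsorogal, morsota, morsotor, morsotorven, morsoven): 46 nodes
  's'-branch (sarne, sartordor, so): 12 nodes
Sum: 60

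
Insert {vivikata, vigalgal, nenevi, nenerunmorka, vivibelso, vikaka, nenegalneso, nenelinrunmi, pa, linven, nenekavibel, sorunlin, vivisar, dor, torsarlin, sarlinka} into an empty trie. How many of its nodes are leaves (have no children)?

A leaf is a node with no children — equivalently, the end of a word that is not a proper prefix of any other stored word.
Those words: "dor", "linven", "nenegalneso", "nenekavibel", "nenelinrunmi", "nenerunmorka", "nenevi", "pa", "sarlinka", "sorunlin", "torsarlin", "vigalgal", "vikaka", "vivibelso", "vivikata", "vivisar"
Leaf count: 16

16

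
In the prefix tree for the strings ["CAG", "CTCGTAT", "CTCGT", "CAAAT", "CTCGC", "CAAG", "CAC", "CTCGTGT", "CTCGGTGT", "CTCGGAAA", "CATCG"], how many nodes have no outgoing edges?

10

Leaves are exactly the stored words that no other stored word extends.
Those words: "CAAAT", "CAAG", "CAC", "CAG", "CATCG", "CTCGC", "CTCGGAAA", "CTCGGTGT", "CTCGTAT", "CTCGTGT"
Leaf count: 10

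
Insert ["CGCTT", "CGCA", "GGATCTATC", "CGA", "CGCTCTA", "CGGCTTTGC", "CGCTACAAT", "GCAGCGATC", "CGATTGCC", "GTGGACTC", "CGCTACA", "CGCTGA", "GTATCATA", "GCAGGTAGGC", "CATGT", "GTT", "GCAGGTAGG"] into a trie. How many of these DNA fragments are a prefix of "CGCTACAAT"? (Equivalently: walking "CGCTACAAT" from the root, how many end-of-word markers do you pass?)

2

Traverse "CGCTACAAT" character by character; count nodes along the way that are marked as word ends.
Prefixes of the query that are stored words: "CGCTACA", "CGCTACAAT"
Count: 2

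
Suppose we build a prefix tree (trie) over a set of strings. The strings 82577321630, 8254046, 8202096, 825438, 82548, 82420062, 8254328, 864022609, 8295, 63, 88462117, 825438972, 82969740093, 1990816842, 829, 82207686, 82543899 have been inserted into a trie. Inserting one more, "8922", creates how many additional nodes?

"8" is already a path in the trie; the remaining "922" must be added.
So 4 − 1 = 3 new nodes.

3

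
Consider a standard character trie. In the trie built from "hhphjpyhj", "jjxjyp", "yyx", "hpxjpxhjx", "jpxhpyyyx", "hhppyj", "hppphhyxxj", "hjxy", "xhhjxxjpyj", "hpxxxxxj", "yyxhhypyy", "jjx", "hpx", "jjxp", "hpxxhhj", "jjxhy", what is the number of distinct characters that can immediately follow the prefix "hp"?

2

Follow the path "hp" to its node, then look at its outgoing edges.
Distinct next characters after "hp": p, x.
That node has 2 child edges.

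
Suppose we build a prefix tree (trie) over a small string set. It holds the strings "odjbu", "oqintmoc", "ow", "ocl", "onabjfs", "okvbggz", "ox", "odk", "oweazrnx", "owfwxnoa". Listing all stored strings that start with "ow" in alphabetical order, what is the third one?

owfwxnoa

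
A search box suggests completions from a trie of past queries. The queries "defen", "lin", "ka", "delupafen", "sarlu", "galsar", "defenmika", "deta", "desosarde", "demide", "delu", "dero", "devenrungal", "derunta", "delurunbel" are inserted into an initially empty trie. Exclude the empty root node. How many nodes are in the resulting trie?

66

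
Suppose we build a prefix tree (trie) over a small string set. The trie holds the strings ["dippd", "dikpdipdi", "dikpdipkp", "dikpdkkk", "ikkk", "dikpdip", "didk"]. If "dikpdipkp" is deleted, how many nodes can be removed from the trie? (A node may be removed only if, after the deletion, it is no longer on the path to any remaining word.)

2

A node on "dikpdipkp"'s path can go only if nothing else ends at it or branches off below it.
The suffix "kp" (2 nodes) is used only by "dikpdipkp"; the node for "dikpdip" still has the child "d", so pruning stops there.
Nodes removed: 2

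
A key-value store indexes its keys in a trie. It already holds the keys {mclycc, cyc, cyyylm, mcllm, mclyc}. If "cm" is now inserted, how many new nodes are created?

1

"c" is already a path in the trie; the remaining "m" must be added.
So 2 − 1 = 1 new nodes.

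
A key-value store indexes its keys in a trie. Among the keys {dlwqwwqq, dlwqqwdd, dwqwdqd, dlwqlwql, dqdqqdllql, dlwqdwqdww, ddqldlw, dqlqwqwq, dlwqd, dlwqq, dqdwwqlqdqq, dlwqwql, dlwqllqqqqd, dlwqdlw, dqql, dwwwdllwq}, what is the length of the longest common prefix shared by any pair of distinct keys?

5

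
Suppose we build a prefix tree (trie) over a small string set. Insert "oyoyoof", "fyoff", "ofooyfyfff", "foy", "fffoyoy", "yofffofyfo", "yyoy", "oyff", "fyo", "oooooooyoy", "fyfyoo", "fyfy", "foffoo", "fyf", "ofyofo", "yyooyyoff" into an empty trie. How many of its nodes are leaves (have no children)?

13

Leaves are exactly the stored words that no other stored word extends.
Those words: "fffoyoy", "foffoo", "foy", "fyfyoo", "fyoff", "ofooyfyfff", "ofyofo", "oooooooyoy", "oyff", "oyoyoof", "yofffofyfo", "yyooyyoff", "yyoy"
Leaf count: 13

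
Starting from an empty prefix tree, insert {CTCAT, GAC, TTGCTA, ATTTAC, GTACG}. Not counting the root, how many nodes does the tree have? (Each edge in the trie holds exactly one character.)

24

Trie structure (* marks end of a word):
(root)
├─ A
│  └─ T
│     └─ T
│        └─ T
│           └─ A
│              └─ C *
├─ C
│  └─ T
│     └─ C
│        └─ A
│           └─ T *
├─ G
│  ├─ A
│  │  └─ C *
│  └─ T
│     └─ A
│        └─ C
│           └─ G *
└─ T
   └─ T
      └─ G
         └─ C
            └─ T
               └─ A *
Counting every labelled node above: 24.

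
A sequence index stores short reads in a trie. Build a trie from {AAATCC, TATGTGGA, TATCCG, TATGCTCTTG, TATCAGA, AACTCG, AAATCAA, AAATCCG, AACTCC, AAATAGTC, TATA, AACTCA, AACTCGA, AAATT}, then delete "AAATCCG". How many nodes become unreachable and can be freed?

A node on "AAATCCG"'s path can go only if nothing else ends at it or branches off below it.
The suffix "G" (1 node) is used only by "AAATCCG"; "AAATCC" is itself a stored word, so pruning stops there.
Nodes removed: 1

1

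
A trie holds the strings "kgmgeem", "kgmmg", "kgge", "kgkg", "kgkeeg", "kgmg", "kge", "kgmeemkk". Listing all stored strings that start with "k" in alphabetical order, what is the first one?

kge

Filter for "k…" and sort: "kge", "kgge", "kgkeeg", "kgkg", "kgmeemkk", "kgmg", "kgmgeem", "kgmmg"
The 1st is kge.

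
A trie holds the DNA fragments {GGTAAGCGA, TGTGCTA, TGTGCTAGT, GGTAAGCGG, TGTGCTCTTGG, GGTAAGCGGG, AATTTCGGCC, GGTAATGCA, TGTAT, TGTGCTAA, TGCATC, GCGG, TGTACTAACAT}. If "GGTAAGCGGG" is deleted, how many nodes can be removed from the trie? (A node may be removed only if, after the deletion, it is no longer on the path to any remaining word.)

1

After clearing the end-marker at "GGTAAGCGGG", prune upward until reaching a node still needed by another word.
The suffix "G" (1 node) is used only by "GGTAAGCGGG"; "GGTAAGCGG" is itself a stored word, so pruning stops there.
Nodes removed: 1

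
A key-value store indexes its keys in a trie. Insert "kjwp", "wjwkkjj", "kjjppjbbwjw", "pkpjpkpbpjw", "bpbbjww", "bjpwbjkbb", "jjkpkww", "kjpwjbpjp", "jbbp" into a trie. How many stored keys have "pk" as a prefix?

Traverse to the node for "pk", then collect every word in that subtree.
Words under "pk": pkpjpkpbpjw
Count: 1

1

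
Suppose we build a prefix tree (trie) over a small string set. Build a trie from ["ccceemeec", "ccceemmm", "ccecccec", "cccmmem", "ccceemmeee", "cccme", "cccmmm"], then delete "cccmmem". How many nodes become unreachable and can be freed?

2

Walk "cccmmem" from the leaf back toward the root, removing each node that no remaining word uses.
The suffix "em" (2 nodes) is used only by "cccmmem"; the node for "cccmm" still has the child "m", so pruning stops there.
Nodes removed: 2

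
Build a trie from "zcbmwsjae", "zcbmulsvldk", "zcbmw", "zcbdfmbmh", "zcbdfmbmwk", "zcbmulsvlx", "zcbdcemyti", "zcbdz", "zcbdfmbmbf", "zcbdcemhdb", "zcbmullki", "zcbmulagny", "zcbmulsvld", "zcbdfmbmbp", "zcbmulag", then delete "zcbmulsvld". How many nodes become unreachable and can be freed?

A node on "zcbmulsvld"'s path can go only if nothing else ends at it or branches off below it.
Every node on "zcbmulsvld" is still needed (e.g. by "zcbmulsvldk"), so nothing is freed.
Nodes removed: 0

0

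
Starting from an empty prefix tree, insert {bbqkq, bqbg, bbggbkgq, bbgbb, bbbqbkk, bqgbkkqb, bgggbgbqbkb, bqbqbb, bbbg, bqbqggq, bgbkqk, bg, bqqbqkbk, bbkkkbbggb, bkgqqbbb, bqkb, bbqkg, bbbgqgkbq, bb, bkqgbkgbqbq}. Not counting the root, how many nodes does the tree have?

Insert word by word; a character creates a node only if that edge doesn't already exist:
  "bbqkq" → 5 new (b, b, q, k, q)
  "bqbg" → prefix "b" already present; 3 new (q, b, g)
  "bbggbkgq" → prefix "bb" already present; 6 new (g, g, b, k, g, q)
  "bbgbb" → prefix "bbg" already present; 2 new (b, b)
  "bbbqbkk" → prefix "bb" already present; 5 new (b, q, b, k, k)
  "bqgbkkqb" → prefix "bq" already present; 6 new (g, b, k, k, q, b)
  "bgggbgbqbkb" → prefix "b" already present; 10 new (g, g, g, b, g, b, q, b, k, b)
  "bqbqbb" → prefix "bqb" already present; 3 new (q, b, b)
  "bbbg" → prefix "bbb" already present; 1 new (g)
  "bqbqggq" → prefix "bqbq" already present; 3 new (g, g, q)
  "bgbkqk" → prefix "bg" already present; 4 new (b, k, q, k)
  "bg" → prefix "bg" already present; 0 new (none)
  "bqqbqkbk" → prefix "bq" already present; 6 new (q, b, q, k, b, k)
  "bbkkkbbggb" → prefix "bb" already present; 8 new (k, k, k, b, b, g, g, b)
  "bkgqqbbb" → prefix "b" already present; 7 new (k, g, q, q, b, b, b)
  "bqkb" → prefix "bq" already present; 2 new (k, b)
  "bbqkg" → prefix "bbqk" already present; 1 new (g)
  "bbbgqgkbq" → prefix "bbbg" already present; 5 new (q, g, k, b, q)
  "bb" → prefix "bb" already present; 0 new (none)
  "bkqgbkgbqbq" → prefix "bk" already present; 9 new (q, g, b, k, g, b, q, b, q)
Total nodes = 5 + 3 + 6 + 2 + 5 + 6 + 10 + 3 + 1 + 3 + 4 + 0 + 6 + 8 + 7 + 2 + 1 + 5 + 0 + 9 = 86

86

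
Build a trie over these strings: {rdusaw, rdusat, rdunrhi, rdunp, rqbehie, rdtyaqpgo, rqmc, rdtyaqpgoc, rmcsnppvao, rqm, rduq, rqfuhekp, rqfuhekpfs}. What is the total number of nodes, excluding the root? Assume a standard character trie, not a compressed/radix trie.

46

For each word, the new-node count is its length minus the longest prefix already in the trie:
  "rdusaw" → 6 new (r, d, u, s, a, w)
  "rdusat" → prefix "rdusa" already present; 1 new (t)
  "rdunrhi" → prefix "rdu" already present; 4 new (n, r, h, i)
  "rdunp" → prefix "rdun" already present; 1 new (p)
  "rqbehie" → prefix "r" already present; 6 new (q, b, e, h, i, e)
  "rdtyaqpgo" → prefix "rd" already present; 7 new (t, y, a, q, p, g, o)
  "rqmc" → prefix "rq" already present; 2 new (m, c)
  "rdtyaqpgoc" → prefix "rdtyaqpgo" already present; 1 new (c)
  "rmcsnppvao" → prefix "r" already present; 9 new (m, c, s, n, p, p, v, a, o)
  "rqm" → prefix "rqm" already present; 0 new (none)
  "rduq" → prefix "rdu" already present; 1 new (q)
  "rqfuhekp" → prefix "rq" already present; 6 new (f, u, h, e, k, p)
  "rqfuhekpfs" → prefix "rqfuhekp" already present; 2 new (f, s)
Total nodes = 6 + 1 + 4 + 1 + 6 + 7 + 2 + 1 + 9 + 0 + 1 + 6 + 2 = 46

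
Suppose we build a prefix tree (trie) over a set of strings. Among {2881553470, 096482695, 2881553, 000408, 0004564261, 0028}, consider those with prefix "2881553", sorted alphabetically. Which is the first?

DFS of the "2881553" subtree visits, in order: "2881553", "2881553470"
The 1st is 2881553.

2881553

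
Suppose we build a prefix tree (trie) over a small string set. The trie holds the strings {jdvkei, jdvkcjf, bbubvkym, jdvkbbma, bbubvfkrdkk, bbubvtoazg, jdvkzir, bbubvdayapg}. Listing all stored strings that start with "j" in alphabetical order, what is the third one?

jdvkei

Words with prefix "j", in lexicographic order: "jdvkbbma", "jdvkcjf", "jdvkei", "jdvkzir"
Position 3: jdvkei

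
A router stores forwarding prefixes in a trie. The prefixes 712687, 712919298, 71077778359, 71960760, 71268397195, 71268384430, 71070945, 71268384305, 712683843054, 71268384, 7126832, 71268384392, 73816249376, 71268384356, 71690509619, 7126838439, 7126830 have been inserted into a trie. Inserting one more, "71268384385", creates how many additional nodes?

Walking "71268384385" from the root, the first 9 characters ("712683843") follow existing edges; "8" is the first miss.
Each of the 2 remaining characters creates one node.

2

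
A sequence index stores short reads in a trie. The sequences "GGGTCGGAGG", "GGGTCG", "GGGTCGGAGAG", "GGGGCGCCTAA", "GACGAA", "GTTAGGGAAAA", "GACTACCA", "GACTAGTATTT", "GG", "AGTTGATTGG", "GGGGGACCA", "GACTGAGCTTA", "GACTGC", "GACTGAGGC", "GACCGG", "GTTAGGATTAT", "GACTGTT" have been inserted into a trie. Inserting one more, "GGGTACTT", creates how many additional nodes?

4

"GGGT" is already a path in the trie; the remaining "ACTT" must be added.
Each of the 4 remaining characters creates one node.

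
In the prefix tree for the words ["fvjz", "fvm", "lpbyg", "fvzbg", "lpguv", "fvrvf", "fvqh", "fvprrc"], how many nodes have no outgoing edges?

8

Leaves are exactly the stored words that no other stored word extends.
Those words: "fvjz", "fvm", "fvprrc", "fvqh", "fvrvf", "fvzbg", "lpbyg", "lpguv"
Leaf count: 8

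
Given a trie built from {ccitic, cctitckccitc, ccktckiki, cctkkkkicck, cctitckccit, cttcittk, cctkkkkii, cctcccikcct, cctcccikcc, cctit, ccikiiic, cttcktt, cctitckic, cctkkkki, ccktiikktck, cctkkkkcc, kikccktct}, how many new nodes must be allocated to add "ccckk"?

3

"cc" is already a path in the trie; the remaining "ckk" must be added.
So 5 − 2 = 3 new nodes.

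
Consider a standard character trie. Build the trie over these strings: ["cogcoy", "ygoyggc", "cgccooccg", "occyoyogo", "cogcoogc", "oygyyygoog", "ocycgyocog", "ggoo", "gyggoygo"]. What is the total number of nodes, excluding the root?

Insert word by word; a character creates a node only if that edge doesn't already exist:
  "cogcoy" → 6 new (c, o, g, c, o, y)
  "ygoyggc" → 7 new (y, g, o, y, g, g, c)
  "cgccooccg" → prefix "c" already present; 8 new (g, c, c, o, o, c, c, g)
  "occyoyogo" → 9 new (o, c, c, y, o, y, o, g, o)
  "cogcoogc" → prefix "cogco" already present; 3 new (o, g, c)
  "oygyyygoog" → prefix "o" already present; 9 new (y, g, y, y, y, g, o, o, g)
  "ocycgyocog" → prefix "oc" already present; 8 new (y, c, g, y, o, c, o, g)
  "ggoo" → 4 new (g, g, o, o)
  "gyggoygo" → prefix "g" already present; 7 new (y, g, g, o, y, g, o)
Total nodes = 6 + 7 + 8 + 9 + 3 + 9 + 8 + 4 + 7 = 61

61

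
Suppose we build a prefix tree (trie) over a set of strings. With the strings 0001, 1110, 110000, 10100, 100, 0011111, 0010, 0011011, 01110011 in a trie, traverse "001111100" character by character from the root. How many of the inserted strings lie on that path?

Traverse "001111100" character by character; count nodes along the way that are marked as word ends.
Prefixes of the query that are stored words: "0011111"
Count: 1

1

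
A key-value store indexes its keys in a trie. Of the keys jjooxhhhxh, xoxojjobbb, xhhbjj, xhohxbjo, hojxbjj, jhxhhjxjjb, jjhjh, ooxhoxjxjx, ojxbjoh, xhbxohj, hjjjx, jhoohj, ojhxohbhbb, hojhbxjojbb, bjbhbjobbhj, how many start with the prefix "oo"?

Traverse to the node for "oo", then collect every word in that subtree.
Matches: "ooxhoxjxjx"
Count: 1

1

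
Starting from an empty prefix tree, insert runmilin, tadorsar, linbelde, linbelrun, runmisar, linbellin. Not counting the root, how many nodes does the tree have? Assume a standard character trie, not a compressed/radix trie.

Count nodes per top-level branch (shared prefixes stored once):
  'l'-branch (linbelde, linbellin, linbelrun): 14 nodes
  'r'-branch (runmilin, runmisar): 11 nodes
  't'-branch (tadorsar): 8 nodes
Sum: 33

33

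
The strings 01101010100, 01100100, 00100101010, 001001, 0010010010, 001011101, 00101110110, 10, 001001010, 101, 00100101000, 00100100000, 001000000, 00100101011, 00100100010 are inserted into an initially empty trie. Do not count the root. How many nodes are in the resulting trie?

50

For each word, the new-node count is its length minus the longest prefix already in the trie:
  "01101010100" → 11 new (0, 1, 1, 0, 1, 0, 1, 0, 1, 0, 0)
  "01100100" → prefix "0110" already present; 4 new (0, 1, 0, 0)
  "00100101010" → prefix "0" already present; 10 new (0, 1, 0, 0, 1, 0, 1, 0, 1, 0)
  "001001" → prefix "001001" already present; 0 new (none)
  "0010010010" → prefix "0010010" already present; 3 new (0, 1, 0)
  "001011101" → prefix "0010" already present; 5 new (1, 1, 1, 0, 1)
  "00101110110" → prefix "001011101" already present; 2 new (1, 0)
  "10" → 2 new (1, 0)
  "001001010" → prefix "001001010" already present; 0 new (none)
  "101" → prefix "10" already present; 1 new (1)
  "00100101000" → prefix "001001010" already present; 2 new (0, 0)
  "00100100000" → prefix "00100100" already present; 3 new (0, 0, 0)
  "001000000" → prefix "00100" already present; 4 new (0, 0, 0, 0)
  "00100101011" → prefix "0010010101" already present; 1 new (1)
  "00100100010" → prefix "001001000" already present; 2 new (1, 0)
Total nodes = 11 + 4 + 10 + 0 + 3 + 5 + 2 + 2 + 0 + 1 + 2 + 3 + 4 + 1 + 2 = 50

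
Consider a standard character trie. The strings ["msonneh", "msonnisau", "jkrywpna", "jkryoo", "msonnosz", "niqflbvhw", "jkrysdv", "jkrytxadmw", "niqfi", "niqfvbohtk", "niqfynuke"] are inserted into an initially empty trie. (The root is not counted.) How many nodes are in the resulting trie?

Insert word by word; a character creates a node only if that edge doesn't already exist:
  "msonneh" → 7 new (m, s, o, n, n, e, h)
  "msonnisau" → prefix "msonn" already present; 4 new (i, s, a, u)
  "jkrywpna" → 8 new (j, k, r, y, w, p, n, a)
  "jkryoo" → prefix "jkry" already present; 2 new (o, o)
  "msonnosz" → prefix "msonn" already present; 3 new (o, s, z)
  "niqflbvhw" → 9 new (n, i, q, f, l, b, v, h, w)
  "jkrysdv" → prefix "jkry" already present; 3 new (s, d, v)
  "jkrytxadmw" → prefix "jkry" already present; 6 new (t, x, a, d, m, w)
  "niqfi" → prefix "niqf" already present; 1 new (i)
  "niqfvbohtk" → prefix "niqf" already present; 6 new (v, b, o, h, t, k)
  "niqfynuke" → prefix "niqf" already present; 5 new (y, n, u, k, e)
Total nodes = 7 + 4 + 8 + 2 + 3 + 9 + 3 + 6 + 1 + 6 + 5 = 54

54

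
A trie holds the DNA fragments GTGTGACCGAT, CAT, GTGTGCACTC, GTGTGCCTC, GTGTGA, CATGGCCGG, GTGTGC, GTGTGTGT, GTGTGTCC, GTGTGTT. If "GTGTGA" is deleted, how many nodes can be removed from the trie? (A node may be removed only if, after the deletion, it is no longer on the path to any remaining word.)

0

Walk "GTGTGA" from the leaf back toward the root, removing each node that no remaining word uses.
Every node on "GTGTGA" is still needed (e.g. by "GTGTGACCGAT"), so nothing is freed.
Nodes removed: 0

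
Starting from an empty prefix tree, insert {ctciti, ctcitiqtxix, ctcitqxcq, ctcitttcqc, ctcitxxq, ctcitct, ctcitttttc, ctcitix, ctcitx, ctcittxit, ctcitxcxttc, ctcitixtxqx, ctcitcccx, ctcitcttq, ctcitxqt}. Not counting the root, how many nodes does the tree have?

For each word, the new-node count is its length minus the longest prefix already in the trie:
  "ctciti" → 6 new (c, t, c, i, t, i)
  "ctcitiqtxix" → prefix "ctciti" already present; 5 new (q, t, x, i, x)
  "ctcitqxcq" → prefix "ctcit" already present; 4 new (q, x, c, q)
  "ctcitttcqc" → prefix "ctcit" already present; 5 new (t, t, c, q, c)
  "ctcitxxq" → prefix "ctcit" already present; 3 new (x, x, q)
  "ctcitct" → prefix "ctcit" already present; 2 new (c, t)
  "ctcitttttc" → prefix "ctcittt" already present; 3 new (t, t, c)
  "ctcitix" → prefix "ctciti" already present; 1 new (x)
  "ctcitx" → prefix "ctcitx" already present; 0 new (none)
  "ctcittxit" → prefix "ctcitt" already present; 3 new (x, i, t)
  "ctcitxcxttc" → prefix "ctcitx" already present; 5 new (c, x, t, t, c)
  "ctcitixtxqx" → prefix "ctcitix" already present; 4 new (t, x, q, x)
  "ctcitcccx" → prefix "ctcitc" already present; 3 new (c, c, x)
  "ctcitcttq" → prefix "ctcitct" already present; 2 new (t, q)
  "ctcitxqt" → prefix "ctcitx" already present; 2 new (q, t)
Total nodes = 6 + 5 + 4 + 5 + 3 + 2 + 3 + 1 + 0 + 3 + 5 + 4 + 3 + 2 + 2 = 48

48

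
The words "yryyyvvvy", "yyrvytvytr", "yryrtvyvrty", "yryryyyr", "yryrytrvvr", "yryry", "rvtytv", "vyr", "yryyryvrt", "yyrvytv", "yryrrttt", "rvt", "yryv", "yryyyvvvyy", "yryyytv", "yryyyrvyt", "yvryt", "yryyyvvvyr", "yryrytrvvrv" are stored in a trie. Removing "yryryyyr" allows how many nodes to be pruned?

A node on "yryryyyr"'s path can go only if nothing else ends at it or branches off below it.
The suffix "yyr" (3 nodes) is used only by "yryryyyr"; the node for "yryry" still has the child "t", so pruning stops there.
Nodes removed: 3

3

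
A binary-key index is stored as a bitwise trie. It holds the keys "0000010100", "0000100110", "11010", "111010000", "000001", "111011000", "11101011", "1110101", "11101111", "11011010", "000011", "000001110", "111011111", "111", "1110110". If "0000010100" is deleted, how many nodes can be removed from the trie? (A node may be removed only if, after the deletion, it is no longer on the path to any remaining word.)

4

Walk "0000010100" from the leaf back toward the root, removing each node that no remaining word uses.
The suffix "0100" (4 nodes) is used only by "0000010100"; the node for "000001" still has the child "1", so pruning stops there.
Nodes removed: 4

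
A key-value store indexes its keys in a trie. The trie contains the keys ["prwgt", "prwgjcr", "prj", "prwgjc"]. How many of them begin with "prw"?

3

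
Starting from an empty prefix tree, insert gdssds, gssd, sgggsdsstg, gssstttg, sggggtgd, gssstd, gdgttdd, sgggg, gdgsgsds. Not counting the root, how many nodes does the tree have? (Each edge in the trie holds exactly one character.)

For each word, the new-node count is its length minus the longest prefix already in the trie:
  "gdssds" → 6 new (g, d, s, s, d, s)
  "gssd" → prefix "g" already present; 3 new (s, s, d)
  "sgggsdsstg" → 10 new (s, g, g, g, s, d, s, s, t, g)
  "gssstttg" → prefix "gss" already present; 5 new (s, t, t, t, g)
  "sggggtgd" → prefix "sggg" already present; 4 new (g, t, g, d)
  "gssstd" → prefix "gssst" already present; 1 new (d)
  "gdgttdd" → prefix "gd" already present; 5 new (g, t, t, d, d)
  "sgggg" → prefix "sgggg" already present; 0 new (none)
  "gdgsgsds" → prefix "gdg" already present; 5 new (s, g, s, d, s)
Total nodes = 6 + 3 + 10 + 5 + 4 + 1 + 5 + 0 + 5 = 39

39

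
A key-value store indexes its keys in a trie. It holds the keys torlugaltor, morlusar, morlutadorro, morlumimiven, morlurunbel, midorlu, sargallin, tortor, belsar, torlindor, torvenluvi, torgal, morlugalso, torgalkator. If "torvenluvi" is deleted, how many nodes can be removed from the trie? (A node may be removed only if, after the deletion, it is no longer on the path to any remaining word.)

7

After clearing the end-marker at "torvenluvi", prune upward until reaching a node still needed by another word.
The suffix "venluvi" (7 nodes) is used only by "torvenluvi"; the node for "tor" still has the child "l", so pruning stops there.
Nodes removed: 7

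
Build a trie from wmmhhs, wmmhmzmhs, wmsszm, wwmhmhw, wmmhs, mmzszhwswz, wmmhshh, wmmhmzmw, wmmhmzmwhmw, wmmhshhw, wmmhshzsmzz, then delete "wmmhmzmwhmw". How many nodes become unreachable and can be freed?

3

Walk "wmmhmzmwhmw" from the leaf back toward the root, removing each node that no remaining word uses.
The suffix "hmw" (3 nodes) is used only by "wmmhmzmwhmw"; "wmmhmzmw" is itself a stored word, so pruning stops there.
Nodes removed: 3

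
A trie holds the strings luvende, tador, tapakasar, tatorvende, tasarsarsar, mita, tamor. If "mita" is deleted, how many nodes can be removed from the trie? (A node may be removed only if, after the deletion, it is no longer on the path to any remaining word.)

After clearing the end-marker at "mita", prune upward until reaching a node still needed by another word.
No other word shares any prefix with "mita", so all 4 of its nodes go.
Nodes removed: 4

4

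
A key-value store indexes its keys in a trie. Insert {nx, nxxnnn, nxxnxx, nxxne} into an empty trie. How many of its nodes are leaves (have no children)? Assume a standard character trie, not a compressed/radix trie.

3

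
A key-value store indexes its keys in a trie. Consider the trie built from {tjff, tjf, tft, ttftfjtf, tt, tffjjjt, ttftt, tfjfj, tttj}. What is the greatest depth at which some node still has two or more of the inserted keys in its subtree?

The deepest shared node is where two words last agree before diverging.
e.g. "ttftfjtf" and "ttftt" share the prefix "ttft" of length 4; no pair shares a longer one.
Longest shared-prefix length: 4

4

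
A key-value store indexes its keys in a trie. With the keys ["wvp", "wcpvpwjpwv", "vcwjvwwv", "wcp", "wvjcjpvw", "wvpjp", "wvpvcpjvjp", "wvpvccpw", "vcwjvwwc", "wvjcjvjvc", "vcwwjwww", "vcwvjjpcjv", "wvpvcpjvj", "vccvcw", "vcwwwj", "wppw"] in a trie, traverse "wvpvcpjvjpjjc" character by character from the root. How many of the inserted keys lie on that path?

Walk "wvpvcpjvjpjjc" from the root; an end-of-word marker is hit whenever a stored word is a prefix of "wvpvcpjvjpjjc".
Prefixes of the query that are stored words: "wvp", "wvpvcpjvj", "wvpvcpjvjp"
Count: 3

3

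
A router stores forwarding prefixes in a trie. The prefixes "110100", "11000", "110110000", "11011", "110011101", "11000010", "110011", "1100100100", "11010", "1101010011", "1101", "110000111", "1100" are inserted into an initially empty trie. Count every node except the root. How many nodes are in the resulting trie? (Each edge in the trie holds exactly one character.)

Trie structure (* marks end of a word):
(root)
└─ 1
   └─ 1
      └─ 0
         ├─ 0 *
         │  ├─ 0 *
         │  │  └─ 0
         │  │     └─ 1
         │  │        ├─ 0 *
         │  │        └─ 1
         │  │           └─ 1 *
         │  └─ 1
         │     ├─ 0
         │     │  └─ 0
         │     │     └─ 1
         │     │        └─ 0
         │     │           └─ 0 *
         │     └─ 1 *
         │        └─ 1
         │           └─ 0
         │              └─ 1 *
         └─ 1 *
            ├─ 0 *
            │  ├─ 0 *
            │  └─ 1
            │     └─ 0
            │        └─ 0
            │           └─ 1
            │              └─ 1 *
            └─ 1 *
               └─ 0
                  └─ 0
                     └─ 0
                        └─ 0 *
Counting every labelled node above: 33.

33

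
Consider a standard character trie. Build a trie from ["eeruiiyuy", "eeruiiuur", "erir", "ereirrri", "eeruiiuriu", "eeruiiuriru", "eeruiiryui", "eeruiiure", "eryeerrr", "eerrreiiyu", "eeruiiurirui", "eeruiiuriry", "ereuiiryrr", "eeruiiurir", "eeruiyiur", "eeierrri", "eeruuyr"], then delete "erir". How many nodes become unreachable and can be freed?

2

A node on "erir"'s path can go only if nothing else ends at it or branches off below it.
The suffix "ir" (2 nodes) is used only by "erir"; the node for "er" still has the child "e", so pruning stops there.
Nodes removed: 2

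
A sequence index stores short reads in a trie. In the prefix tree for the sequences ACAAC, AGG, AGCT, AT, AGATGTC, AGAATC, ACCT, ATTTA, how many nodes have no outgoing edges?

7

Leaves are exactly the stored words that no other stored word extends.
Those words: "ACAAC", "ACCT", "AGAATC", "AGATGTC", "AGCT", "AGG", "ATTTA"
Leaf count: 7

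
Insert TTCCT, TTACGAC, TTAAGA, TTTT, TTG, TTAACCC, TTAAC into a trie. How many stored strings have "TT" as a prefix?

7

Walk to "TT"; the words in its subtree are exactly those with that prefix.
Words under "TT": TTAAC, TTAACCC, TTAAGA, TTACGAC, TTCCT, TTG, TTTT
Count: 7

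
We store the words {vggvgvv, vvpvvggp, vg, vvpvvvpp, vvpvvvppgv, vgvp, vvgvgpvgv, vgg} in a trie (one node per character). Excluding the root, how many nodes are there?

28

Trie structure (* marks end of a word):
(root)
└─ v
   ├─ g *
   │  ├─ g *
   │  │  └─ v
   │  │     └─ g
   │  │        └─ v
   │  │           └─ v *
   │  └─ v
   │     └─ p *
   └─ v
      ├─ g
      │  └─ v
      │     └─ g
      │        └─ p
      │           └─ v
      │              └─ g
      │                 └─ v *
      └─ p
         └─ v
            └─ v
               ├─ g
               │  └─ g
               │     └─ p *
               └─ v
                  └─ p
                     └─ p *
                        └─ g
                           └─ v *
Counting every labelled node above: 28.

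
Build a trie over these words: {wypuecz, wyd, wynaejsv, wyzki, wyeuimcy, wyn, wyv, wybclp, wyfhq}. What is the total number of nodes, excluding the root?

Insert word by word; a character creates a node only if that edge doesn't already exist:
  "wypuecz" → 7 new (w, y, p, u, e, c, z)
  "wyd" → prefix "wy" already present; 1 new (d)
  "wynaejsv" → prefix "wy" already present; 6 new (n, a, e, j, s, v)
  "wyzki" → prefix "wy" already present; 3 new (z, k, i)
  "wyeuimcy" → prefix "wy" already present; 6 new (e, u, i, m, c, y)
  "wyn" → prefix "wyn" already present; 0 new (none)
  "wyv" → prefix "wy" already present; 1 new (v)
  "wybclp" → prefix "wy" already present; 4 new (b, c, l, p)
  "wyfhq" → prefix "wy" already present; 3 new (f, h, q)
Total nodes = 7 + 1 + 6 + 3 + 6 + 0 + 1 + 4 + 3 = 31

31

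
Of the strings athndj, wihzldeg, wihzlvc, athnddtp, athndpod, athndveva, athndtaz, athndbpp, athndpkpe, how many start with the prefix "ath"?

Walk to "ath"; the words in its subtree are exactly those with that prefix.
Words under "ath": athndbpp, athnddtp, athndj, athndpkpe, athndpod, athndtaz, athndveva
Count: 7

7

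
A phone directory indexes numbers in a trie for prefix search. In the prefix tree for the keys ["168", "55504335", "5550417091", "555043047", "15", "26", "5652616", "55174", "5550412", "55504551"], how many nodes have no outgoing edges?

10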